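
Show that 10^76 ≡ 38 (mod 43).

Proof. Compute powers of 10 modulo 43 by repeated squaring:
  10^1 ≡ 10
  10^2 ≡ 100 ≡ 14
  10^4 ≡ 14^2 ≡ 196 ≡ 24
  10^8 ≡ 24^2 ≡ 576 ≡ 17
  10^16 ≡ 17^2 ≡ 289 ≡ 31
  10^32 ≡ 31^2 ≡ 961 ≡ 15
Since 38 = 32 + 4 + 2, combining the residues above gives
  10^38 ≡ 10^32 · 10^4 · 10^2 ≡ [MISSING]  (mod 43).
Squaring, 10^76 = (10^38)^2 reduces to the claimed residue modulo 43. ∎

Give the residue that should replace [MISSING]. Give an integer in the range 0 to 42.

9

Multiply the listed residues: 15 · 24 · 14 = 360 → 5040.
Reducing modulo 43: 5040 = 117·43 + 9, so 10^38 ≡ 9.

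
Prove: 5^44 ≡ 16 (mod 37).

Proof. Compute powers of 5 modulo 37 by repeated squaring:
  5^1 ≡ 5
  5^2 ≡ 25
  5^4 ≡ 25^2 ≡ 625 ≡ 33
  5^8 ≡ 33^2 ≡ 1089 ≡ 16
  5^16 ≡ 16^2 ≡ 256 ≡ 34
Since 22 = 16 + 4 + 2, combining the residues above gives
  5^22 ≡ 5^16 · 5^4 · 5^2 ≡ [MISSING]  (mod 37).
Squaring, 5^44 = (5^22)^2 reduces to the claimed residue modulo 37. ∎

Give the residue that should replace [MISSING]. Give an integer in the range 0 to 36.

4

5^16 · 5^4 · 5^2 ≡ 34 · 33 · 25 = 28050.
28050 mod 37 = 4, so 5^22 ≡ 4 (mod 37).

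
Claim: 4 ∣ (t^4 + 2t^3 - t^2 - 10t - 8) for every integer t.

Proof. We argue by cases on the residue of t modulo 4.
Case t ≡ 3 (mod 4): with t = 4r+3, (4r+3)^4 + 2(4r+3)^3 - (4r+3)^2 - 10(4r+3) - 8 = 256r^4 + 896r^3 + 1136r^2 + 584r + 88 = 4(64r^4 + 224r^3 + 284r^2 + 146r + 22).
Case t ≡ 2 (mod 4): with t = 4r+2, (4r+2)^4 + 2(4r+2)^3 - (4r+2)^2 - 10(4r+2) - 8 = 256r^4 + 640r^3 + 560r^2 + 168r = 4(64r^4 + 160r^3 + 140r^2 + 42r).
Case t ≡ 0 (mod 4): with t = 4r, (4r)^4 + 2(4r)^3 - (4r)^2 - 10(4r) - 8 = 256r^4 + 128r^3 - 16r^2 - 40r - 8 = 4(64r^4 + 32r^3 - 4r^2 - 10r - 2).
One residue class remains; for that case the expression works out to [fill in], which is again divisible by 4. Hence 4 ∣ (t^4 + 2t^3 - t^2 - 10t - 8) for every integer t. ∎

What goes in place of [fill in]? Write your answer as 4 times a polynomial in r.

4(64r^4 + 96r^3 + 44r^2 - 2r - 4)

Only t ≡ 1 (mod 4) is unaccounted for. Put t = 4r+1:
(4r+1)^4 + 2(4r+1)^3 - (4r+1)^2 - 10(4r+1) - 8 expands to 256r^4 + 384r^3 + 176r^2 - 8r - 16,
and factoring out 4 leaves 4(64r^4 + 96r^3 + 44r^2 - 2r - 4).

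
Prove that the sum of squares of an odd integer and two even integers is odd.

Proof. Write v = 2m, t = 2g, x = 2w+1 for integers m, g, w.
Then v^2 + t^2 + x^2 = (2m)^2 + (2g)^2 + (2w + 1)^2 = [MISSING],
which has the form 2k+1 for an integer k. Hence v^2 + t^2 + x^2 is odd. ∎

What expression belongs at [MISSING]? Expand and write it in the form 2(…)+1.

2(2g^2 + 2m^2 + 2w^2 + 2w) + 1

Expanding: (2m)^2 + (2g)^2 + (2w + 1)^2 = 4g^2 + 4m^2 + 4w^2 + 4w + 1.
Every term except the constant is even, so this is 2(2g^2 + 2m^2 + 2w^2 + 2w) + 1,
and 2g^2 + 2m^2 + 2w^2 + 2w ∈ ℤ gives the required form.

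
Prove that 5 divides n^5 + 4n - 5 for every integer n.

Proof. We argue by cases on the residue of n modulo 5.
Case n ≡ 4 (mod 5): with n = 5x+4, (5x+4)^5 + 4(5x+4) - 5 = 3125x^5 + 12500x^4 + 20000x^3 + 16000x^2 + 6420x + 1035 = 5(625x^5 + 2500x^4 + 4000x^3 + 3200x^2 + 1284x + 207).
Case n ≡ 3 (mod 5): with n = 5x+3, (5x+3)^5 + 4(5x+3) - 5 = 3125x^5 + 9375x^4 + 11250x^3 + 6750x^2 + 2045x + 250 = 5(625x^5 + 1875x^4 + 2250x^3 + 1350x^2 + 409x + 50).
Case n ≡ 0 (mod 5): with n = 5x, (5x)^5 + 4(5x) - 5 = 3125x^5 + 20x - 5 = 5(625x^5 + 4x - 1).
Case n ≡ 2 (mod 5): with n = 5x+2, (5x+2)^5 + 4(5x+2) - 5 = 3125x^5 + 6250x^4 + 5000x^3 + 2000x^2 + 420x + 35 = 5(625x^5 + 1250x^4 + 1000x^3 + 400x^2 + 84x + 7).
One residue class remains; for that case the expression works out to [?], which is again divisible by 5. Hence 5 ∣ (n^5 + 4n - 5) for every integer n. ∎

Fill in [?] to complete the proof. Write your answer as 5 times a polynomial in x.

5(625x^5 + 625x^4 + 250x^3 + 50x^2 + 9x)

The residues treated are {4, 3, 0, 2}, so the missing case is n ≡ 1 (mod 5); write n = 5x+1.
Then (5x+1)^5 + 4(5x+1) - 5 = 3125x^5 + 3125x^4 + 1250x^3 + 250x^2 + 45x = 5(625x^5 + 625x^4 + 250x^3 + 50x^2 + 9x).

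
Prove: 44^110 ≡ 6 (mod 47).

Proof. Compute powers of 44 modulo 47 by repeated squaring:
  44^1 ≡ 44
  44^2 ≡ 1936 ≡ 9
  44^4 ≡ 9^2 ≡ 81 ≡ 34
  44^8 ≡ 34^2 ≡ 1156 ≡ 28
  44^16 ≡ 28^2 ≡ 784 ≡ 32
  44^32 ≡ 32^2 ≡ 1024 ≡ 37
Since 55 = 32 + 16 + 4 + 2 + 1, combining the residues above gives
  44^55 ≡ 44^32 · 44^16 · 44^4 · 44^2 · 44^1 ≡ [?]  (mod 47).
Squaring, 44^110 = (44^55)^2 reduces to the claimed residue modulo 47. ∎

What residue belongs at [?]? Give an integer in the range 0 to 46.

10

Multiply the listed residues: 37 · 32 · 34 · 9 · 44 = 1184 → 40256 → 362304 → 15941376.
Reducing modulo 47: 15941376 = 339178·47 + 10, so 44^55 ≡ 10.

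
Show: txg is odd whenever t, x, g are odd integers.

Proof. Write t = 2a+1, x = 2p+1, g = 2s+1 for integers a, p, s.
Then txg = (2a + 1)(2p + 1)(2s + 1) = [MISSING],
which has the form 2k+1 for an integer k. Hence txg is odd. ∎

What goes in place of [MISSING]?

Expanding: (2a + 1)(2p + 1)(2s + 1) = 8aps + 4ap + 4as + 2a + 4ps + 2p + 2s + 1.
Every term except the constant is even, so this is 2(4aps + 2ap + 2as + a + 2ps + p + s) + 1,
and 4aps + 2ap + 2as + a + 2ps + p + s ∈ ℤ gives the required form.

2(4aps + 2ap + 2as + a + 2ps + p + s) + 1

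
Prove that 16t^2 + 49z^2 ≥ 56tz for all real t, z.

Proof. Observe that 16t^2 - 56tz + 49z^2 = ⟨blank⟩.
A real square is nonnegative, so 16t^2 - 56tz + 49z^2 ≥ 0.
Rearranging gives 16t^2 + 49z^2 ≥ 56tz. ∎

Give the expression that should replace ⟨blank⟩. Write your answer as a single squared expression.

(4t - 7z)^2

The leading and trailing coefficients are 4^2 and 7^2, and 56 = 2·4·7, so the trinomial is (4t - 7z)^2.
Hence 16t^2 - 56tz + 49z^2 ≥ 0.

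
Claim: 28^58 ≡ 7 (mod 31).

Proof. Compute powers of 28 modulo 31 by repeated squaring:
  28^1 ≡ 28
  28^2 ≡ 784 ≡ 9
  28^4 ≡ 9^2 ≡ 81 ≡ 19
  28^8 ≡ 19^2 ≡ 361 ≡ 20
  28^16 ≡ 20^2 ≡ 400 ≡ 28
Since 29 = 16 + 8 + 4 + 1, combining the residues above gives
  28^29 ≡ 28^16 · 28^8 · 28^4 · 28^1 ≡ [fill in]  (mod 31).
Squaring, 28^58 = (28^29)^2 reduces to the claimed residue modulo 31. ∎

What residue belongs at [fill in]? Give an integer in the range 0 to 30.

Multiply the listed residues: 28 · 20 · 19 · 28 = 560 → 10640 → 297920.
Reducing modulo 31: 297920 = 9610·31 + 10, so 28^29 ≡ 10.

10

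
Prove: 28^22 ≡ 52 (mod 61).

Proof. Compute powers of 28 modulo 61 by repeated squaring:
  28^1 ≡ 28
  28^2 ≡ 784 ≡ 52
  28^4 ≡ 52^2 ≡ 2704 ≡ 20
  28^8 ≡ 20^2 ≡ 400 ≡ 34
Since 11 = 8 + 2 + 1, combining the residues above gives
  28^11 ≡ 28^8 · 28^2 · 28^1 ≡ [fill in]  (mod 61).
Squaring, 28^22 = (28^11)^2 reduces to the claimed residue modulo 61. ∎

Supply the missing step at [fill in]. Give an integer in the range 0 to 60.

33

Multiply the listed residues: 34 · 52 · 28 = 1768 → 49504.
Reducing modulo 61: 49504 = 811·61 + 33, so 28^11 ≡ 33.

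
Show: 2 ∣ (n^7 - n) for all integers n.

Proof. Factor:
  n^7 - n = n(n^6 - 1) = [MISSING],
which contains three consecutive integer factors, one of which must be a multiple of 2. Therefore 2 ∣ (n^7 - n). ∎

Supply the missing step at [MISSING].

(n - 1)n(n + 1)(n^4 + n^2 + 1)

n^6 - 1 = (n^2 - 1)(n^4 + n^2 + 1), and n^2 - 1 = (n-1)(n+1).
So n(n^6 - 1) = (n - 1)n(n + 1)(n^4 + n^2 + 1).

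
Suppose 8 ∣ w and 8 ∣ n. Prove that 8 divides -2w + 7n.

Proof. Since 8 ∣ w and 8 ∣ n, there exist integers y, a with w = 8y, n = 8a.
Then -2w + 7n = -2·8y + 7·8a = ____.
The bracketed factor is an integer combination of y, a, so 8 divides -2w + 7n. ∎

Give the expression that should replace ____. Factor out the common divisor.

8(7a - 2y)

Each term has a factor of 8: -2·8y + 7·8a = 8·(7a - 2y).
Since 7a - 2y is an integer, 8 ∣ (-2w + 7n).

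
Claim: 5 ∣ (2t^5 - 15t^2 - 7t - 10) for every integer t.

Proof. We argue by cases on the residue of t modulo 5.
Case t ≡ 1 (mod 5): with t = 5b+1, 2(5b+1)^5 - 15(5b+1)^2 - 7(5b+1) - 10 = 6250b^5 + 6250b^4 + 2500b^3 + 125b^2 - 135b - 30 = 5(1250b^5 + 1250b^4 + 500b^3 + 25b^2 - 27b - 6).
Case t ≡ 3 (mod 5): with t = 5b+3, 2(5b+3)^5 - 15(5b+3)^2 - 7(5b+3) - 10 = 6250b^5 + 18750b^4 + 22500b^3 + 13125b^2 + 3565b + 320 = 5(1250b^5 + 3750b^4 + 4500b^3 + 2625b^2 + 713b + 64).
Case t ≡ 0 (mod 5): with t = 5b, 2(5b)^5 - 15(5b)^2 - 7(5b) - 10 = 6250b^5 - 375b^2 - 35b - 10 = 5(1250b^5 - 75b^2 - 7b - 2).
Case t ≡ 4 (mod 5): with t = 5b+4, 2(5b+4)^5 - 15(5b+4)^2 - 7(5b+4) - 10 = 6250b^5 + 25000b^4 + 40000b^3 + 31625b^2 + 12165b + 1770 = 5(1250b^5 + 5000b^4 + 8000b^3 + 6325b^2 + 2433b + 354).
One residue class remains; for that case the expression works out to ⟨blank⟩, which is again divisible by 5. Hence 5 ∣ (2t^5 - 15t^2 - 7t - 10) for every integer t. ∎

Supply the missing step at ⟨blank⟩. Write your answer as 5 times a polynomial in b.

The residues treated are {1, 3, 0, 4}, so the missing case is t ≡ 2 (mod 5); write t = 5b+2.
Then 2(5b+2)^5 - 15(5b+2)^2 - 7(5b+2) - 10 = 6250b^5 + 12500b^4 + 10000b^3 + 3625b^2 + 465b - 20 = 5(1250b^5 + 2500b^4 + 2000b^3 + 725b^2 + 93b - 4).

5(1250b^5 + 2500b^4 + 2000b^3 + 725b^2 + 93b - 4)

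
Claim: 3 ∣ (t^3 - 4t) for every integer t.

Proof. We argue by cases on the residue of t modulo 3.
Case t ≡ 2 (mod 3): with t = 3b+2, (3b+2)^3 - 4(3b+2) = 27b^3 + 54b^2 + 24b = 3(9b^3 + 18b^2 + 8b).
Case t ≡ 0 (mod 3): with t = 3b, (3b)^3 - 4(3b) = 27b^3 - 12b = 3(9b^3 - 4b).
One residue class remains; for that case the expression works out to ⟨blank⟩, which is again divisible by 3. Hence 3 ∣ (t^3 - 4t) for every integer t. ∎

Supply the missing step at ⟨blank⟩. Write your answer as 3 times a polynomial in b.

3(9b^3 + 9b^2 - b - 1)

The residues treated are {2, 0}, so the missing case is t ≡ 1 (mod 3); write t = 3b+1.
Then (3b+1)^3 - 4(3b+1) = 27b^3 + 27b^2 - 3b - 3 = 3(9b^3 + 9b^2 - b - 1).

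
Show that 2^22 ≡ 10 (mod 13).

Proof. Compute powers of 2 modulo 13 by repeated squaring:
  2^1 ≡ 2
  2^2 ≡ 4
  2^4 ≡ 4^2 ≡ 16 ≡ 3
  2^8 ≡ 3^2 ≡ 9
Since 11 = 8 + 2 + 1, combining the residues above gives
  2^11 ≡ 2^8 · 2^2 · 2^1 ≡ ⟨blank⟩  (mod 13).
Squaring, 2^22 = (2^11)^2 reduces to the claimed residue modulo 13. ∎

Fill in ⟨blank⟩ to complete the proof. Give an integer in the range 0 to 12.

7

2^8 · 2^2 · 2^1 ≡ 9 · 4 · 2 = 72.
72 mod 13 = 7, so 2^11 ≡ 7 (mod 13).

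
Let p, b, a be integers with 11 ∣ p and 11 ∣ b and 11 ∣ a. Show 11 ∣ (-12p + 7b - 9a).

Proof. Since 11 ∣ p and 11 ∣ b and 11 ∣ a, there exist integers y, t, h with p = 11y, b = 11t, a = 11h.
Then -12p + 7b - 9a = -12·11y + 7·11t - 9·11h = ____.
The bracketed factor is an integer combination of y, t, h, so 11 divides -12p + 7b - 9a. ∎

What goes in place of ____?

11(-9h + 7t - 12y)

Pull the common 11 out of every term: -12·11y + 7·11t - 9·11h = 11(-9h + 7t - 12y).
-9h + 7t - 12y is an integer, which exhibits the divisibility.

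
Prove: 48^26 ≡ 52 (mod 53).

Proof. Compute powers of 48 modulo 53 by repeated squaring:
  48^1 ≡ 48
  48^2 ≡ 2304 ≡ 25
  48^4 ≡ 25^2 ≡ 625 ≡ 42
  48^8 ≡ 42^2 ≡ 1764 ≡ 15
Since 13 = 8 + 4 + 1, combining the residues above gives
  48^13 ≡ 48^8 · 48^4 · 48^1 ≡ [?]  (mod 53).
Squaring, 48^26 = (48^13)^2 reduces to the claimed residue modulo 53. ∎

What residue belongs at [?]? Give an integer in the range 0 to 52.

30

48^8 · 48^4 · 48^1 ≡ 15 · 42 · 48 = 30240.
30240 mod 53 = 30, so 48^13 ≡ 30 (mod 53).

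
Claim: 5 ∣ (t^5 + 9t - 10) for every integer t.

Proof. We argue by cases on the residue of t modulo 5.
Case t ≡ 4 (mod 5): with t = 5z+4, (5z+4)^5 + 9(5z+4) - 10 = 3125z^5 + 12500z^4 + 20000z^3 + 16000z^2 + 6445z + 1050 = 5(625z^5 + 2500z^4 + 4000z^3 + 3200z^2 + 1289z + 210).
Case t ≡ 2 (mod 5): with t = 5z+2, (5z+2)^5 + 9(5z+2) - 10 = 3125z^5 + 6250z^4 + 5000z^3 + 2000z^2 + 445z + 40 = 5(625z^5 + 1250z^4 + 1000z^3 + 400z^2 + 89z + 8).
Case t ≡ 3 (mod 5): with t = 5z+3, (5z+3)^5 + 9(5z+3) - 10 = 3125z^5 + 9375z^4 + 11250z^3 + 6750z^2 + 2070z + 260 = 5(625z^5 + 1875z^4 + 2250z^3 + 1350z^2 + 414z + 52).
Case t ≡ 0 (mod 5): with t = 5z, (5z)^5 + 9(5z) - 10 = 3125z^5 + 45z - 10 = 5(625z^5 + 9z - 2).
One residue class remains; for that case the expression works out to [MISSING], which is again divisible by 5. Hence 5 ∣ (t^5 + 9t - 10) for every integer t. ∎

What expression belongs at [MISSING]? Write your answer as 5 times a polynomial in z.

5(625z^5 + 625z^4 + 250z^3 + 50z^2 + 14z)

The residues treated are {4, 2, 3, 0}, so the missing case is t ≡ 1 (mod 5); write t = 5z+1.
Then (5z+1)^5 + 9(5z+1) - 10 = 3125z^5 + 3125z^4 + 1250z^3 + 250z^2 + 70z = 5(625z^5 + 625z^4 + 250z^3 + 50z^2 + 14z).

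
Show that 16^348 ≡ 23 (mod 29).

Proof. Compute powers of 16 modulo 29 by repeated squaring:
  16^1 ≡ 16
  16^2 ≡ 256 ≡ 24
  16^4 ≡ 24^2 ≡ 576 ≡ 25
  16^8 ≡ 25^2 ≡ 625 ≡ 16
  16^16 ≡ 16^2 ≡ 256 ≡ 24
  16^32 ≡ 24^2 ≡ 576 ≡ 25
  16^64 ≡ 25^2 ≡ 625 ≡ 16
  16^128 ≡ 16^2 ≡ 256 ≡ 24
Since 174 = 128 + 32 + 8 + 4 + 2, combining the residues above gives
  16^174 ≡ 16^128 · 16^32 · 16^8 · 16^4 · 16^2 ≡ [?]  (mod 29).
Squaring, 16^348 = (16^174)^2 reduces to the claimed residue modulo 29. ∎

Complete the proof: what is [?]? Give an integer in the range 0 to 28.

20

16^128 · 16^32 · 16^8 · 16^4 · 16^2 ≡ 24 · 25 · 16 · 25 · 24 = 5760000.
5760000 mod 29 = 20, so 16^174 ≡ 20 (mod 29).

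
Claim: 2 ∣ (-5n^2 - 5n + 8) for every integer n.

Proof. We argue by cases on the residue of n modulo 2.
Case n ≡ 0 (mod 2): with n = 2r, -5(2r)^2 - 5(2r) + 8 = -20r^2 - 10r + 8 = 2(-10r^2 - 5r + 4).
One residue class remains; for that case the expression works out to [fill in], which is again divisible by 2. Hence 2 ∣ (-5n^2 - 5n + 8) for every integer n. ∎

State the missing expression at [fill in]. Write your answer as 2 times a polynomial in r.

The residues treated are {0}, so the missing case is n ≡ 1 (mod 2); write n = 2r+1.
Then -5(2r+1)^2 - 5(2r+1) + 8 = -20r^2 - 30r - 2 = 2(-10r^2 - 15r - 1).

2(-10r^2 - 15r - 1)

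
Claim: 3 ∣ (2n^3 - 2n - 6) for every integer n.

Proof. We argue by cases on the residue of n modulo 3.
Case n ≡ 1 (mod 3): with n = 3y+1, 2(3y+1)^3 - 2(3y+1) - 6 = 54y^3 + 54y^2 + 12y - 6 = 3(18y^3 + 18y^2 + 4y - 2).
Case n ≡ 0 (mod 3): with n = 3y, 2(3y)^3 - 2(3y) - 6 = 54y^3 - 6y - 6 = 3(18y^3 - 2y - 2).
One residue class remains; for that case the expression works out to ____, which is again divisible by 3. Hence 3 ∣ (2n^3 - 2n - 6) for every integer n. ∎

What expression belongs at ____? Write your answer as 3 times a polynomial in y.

The residues treated are {1, 0}, so the missing case is n ≡ 2 (mod 3); write n = 3y+2.
Then 2(3y+2)^3 - 2(3y+2) - 6 = 54y^3 + 108y^2 + 66y + 6 = 3(18y^3 + 36y^2 + 22y + 2).

3(18y^3 + 36y^2 + 22y + 2)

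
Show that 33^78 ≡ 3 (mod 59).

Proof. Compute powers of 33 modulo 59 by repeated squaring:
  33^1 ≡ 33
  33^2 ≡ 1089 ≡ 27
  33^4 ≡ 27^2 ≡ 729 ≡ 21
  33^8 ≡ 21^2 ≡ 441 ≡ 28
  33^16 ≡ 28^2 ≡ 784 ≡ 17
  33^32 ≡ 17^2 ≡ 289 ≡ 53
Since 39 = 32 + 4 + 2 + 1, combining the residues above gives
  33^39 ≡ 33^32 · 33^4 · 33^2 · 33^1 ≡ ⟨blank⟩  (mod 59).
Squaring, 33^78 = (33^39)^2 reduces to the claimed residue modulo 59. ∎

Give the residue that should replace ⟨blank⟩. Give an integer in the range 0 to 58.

33^32 · 33^4 · 33^2 · 33^1 ≡ 53 · 21 · 27 · 33 = 991683.
991683 mod 59 = 11, so 33^39 ≡ 11 (mod 59).

11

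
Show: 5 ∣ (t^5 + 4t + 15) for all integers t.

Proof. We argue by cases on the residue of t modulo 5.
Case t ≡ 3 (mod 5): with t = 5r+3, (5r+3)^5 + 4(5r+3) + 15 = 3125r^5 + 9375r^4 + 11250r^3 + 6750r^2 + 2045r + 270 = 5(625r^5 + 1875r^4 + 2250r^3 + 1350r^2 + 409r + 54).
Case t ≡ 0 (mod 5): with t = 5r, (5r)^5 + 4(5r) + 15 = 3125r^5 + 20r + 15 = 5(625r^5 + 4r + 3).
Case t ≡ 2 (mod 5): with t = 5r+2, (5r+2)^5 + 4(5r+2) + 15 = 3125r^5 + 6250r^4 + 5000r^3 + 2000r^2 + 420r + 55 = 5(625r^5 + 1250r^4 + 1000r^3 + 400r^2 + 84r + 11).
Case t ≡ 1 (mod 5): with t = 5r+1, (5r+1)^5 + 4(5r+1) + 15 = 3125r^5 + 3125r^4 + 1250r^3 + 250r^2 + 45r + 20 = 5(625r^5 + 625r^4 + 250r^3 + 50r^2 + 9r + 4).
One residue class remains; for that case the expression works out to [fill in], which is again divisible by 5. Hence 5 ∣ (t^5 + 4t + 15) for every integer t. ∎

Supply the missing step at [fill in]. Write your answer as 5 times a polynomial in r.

5(625r^5 + 2500r^4 + 4000r^3 + 3200r^2 + 1284r + 211)

Only t ≡ 4 (mod 5) is unaccounted for. Put t = 5r+4:
(5r+4)^5 + 4(5r+4) + 15 expands to 3125r^5 + 12500r^4 + 20000r^3 + 16000r^2 + 6420r + 1055,
and factoring out 5 leaves 5(625r^5 + 2500r^4 + 4000r^3 + 3200r^2 + 1284r + 211).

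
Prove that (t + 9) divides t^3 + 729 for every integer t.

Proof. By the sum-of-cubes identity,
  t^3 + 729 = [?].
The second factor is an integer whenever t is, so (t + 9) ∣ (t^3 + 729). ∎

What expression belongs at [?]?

Polynomial division of t^3 + 729 by t + 9 leaves remainder 0 and quotient t^2 - 9t + 81.
Hence t^3 + 729 = (t + 9)(t^2 - 9t + 81).

(t + 9)(t^2 - 9t + 81)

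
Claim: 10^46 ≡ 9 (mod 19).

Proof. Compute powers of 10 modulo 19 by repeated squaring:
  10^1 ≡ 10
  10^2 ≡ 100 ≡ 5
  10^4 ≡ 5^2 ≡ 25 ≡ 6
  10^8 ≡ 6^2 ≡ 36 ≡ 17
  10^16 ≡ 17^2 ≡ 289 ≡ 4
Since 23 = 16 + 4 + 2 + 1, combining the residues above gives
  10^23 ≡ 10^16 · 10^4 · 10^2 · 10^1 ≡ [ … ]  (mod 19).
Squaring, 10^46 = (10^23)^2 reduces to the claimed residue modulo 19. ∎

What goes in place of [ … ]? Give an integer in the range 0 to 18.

Multiply the listed residues: 4 · 6 · 5 · 10 = 24 → 120 → 1200.
Reducing modulo 19: 1200 = 63·19 + 3, so 10^23 ≡ 3.

3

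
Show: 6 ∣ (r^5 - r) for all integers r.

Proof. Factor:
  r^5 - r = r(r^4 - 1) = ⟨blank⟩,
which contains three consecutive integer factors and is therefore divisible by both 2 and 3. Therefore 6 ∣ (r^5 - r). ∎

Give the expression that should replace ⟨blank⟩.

(r - 1)r(r + 1)(r^2 + 1)

r^4 - 1 = (r^2 - 1)(r^2 + 1), and r^2 - 1 = (r-1)(r+1).
So r(r^4 - 1) = (r - 1)r(r + 1)(r^2 + 1).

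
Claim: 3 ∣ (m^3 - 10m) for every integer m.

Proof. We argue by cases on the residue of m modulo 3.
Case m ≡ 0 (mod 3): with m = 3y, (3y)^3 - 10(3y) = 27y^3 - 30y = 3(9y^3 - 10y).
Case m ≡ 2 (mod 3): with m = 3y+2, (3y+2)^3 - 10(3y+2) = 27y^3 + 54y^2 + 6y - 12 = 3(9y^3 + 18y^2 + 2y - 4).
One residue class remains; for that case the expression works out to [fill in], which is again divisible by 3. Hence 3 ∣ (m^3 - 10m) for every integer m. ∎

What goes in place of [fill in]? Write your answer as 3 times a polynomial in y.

Only m ≡ 1 (mod 3) is unaccounted for. Put m = 3y+1:
(3y+1)^3 - 10(3y+1) expands to 27y^3 + 27y^2 - 21y - 9,
and factoring out 3 leaves 3(9y^3 + 9y^2 - 7y - 3).

3(9y^3 + 9y^2 - 7y - 3)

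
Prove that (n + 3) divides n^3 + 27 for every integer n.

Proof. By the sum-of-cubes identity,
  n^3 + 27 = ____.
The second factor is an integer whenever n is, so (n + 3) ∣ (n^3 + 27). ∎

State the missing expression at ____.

(n + 3)(n^2 - 3n + 9)

a^3 + b^3 = (a + b)(a^2 - ab + b^2). With a = n, b = 3:
n^3 + 27 = (n + 3)(n^2 - 3n + 9).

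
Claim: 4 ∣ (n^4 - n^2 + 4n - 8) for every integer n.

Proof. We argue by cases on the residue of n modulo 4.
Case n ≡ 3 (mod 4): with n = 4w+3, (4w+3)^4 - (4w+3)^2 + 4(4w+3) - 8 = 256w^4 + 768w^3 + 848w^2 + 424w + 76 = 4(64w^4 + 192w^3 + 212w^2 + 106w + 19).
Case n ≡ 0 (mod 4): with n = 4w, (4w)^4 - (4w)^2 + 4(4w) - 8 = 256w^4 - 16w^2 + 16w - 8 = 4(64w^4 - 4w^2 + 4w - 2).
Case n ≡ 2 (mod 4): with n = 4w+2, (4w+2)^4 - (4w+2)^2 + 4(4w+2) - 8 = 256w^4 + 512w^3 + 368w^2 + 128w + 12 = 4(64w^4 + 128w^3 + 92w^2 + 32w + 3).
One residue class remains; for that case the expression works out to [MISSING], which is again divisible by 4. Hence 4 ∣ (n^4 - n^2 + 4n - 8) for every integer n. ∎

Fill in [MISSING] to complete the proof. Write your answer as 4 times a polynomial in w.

4(64w^4 + 64w^3 + 20w^2 + 6w - 1)

Only n ≡ 1 (mod 4) is unaccounted for. Put n = 4w+1:
(4w+1)^4 - (4w+1)^2 + 4(4w+1) - 8 expands to 256w^4 + 256w^3 + 80w^2 + 24w - 4,
and factoring out 4 leaves 4(64w^4 + 64w^3 + 20w^2 + 6w - 1).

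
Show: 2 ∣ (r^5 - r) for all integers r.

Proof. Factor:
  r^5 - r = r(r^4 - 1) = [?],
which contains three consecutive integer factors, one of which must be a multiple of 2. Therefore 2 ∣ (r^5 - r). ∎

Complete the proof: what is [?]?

(r - 1)r(r + 1)(r^2 + 1)

r^4 - 1 = (r^2 - 1)(r^2 + 1), and r^2 - 1 = (r-1)(r+1).
So r(r^4 - 1) = (r - 1)r(r + 1)(r^2 + 1).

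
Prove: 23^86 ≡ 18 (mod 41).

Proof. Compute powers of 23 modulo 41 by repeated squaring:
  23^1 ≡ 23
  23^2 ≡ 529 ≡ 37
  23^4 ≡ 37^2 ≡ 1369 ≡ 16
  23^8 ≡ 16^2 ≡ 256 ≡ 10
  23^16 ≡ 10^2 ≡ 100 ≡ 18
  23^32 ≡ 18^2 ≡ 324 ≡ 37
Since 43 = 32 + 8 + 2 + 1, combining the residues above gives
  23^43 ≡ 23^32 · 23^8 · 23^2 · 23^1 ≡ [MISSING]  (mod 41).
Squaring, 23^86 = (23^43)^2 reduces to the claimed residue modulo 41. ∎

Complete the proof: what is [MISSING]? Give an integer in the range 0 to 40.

Multiply the listed residues: 37 · 10 · 37 · 23 = 370 → 13690 → 314870.
Reducing modulo 41: 314870 = 7679·41 + 31, so 23^43 ≡ 31.

31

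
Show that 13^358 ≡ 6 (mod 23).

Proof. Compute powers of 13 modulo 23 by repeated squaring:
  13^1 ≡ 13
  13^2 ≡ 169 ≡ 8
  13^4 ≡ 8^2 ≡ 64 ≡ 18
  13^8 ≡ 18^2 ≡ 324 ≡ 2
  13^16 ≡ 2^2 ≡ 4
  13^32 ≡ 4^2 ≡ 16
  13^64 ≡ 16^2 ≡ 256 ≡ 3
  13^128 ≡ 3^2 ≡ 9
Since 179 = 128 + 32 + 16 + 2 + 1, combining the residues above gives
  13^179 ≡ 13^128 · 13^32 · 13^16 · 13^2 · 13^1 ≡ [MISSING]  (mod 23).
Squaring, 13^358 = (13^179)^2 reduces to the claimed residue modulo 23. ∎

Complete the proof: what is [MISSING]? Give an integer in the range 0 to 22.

12

Multiply the listed residues: 9 · 16 · 4 · 8 · 13 = 144 → 576 → 4608 → 59904.
Reducing modulo 23: 59904 = 2604·23 + 12, so 13^179 ≡ 12.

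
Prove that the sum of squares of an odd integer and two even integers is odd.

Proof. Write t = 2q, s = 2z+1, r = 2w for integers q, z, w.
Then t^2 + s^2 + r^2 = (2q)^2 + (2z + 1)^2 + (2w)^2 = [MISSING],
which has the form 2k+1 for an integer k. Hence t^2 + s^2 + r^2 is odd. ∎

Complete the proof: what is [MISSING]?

2(2q^2 + 2w^2 + 2z^2 + 2z) + 1

Expanding: (2q)^2 + (2z + 1)^2 + (2w)^2 = 4q^2 + 4w^2 + 4z^2 + 4z + 1.
Every term except the constant is even, so this is 2(2q^2 + 2w^2 + 2z^2 + 2z) + 1,
and 2q^2 + 2w^2 + 2z^2 + 2z ∈ ℤ gives the required form.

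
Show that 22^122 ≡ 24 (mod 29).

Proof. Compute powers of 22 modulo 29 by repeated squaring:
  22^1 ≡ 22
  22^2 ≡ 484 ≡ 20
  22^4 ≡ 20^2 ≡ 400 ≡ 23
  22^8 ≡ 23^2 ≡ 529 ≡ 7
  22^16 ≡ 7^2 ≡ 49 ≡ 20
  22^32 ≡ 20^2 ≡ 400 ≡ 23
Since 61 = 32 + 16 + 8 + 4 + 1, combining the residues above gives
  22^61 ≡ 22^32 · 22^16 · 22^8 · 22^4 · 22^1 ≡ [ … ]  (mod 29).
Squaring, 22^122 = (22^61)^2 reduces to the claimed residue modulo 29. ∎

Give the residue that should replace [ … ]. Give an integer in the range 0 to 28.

13

Multiply the listed residues: 23 · 20 · 7 · 23 · 22 = 460 → 3220 → 74060 → 1629320.
Reducing modulo 29: 1629320 = 56183·29 + 13, so 22^61 ≡ 13.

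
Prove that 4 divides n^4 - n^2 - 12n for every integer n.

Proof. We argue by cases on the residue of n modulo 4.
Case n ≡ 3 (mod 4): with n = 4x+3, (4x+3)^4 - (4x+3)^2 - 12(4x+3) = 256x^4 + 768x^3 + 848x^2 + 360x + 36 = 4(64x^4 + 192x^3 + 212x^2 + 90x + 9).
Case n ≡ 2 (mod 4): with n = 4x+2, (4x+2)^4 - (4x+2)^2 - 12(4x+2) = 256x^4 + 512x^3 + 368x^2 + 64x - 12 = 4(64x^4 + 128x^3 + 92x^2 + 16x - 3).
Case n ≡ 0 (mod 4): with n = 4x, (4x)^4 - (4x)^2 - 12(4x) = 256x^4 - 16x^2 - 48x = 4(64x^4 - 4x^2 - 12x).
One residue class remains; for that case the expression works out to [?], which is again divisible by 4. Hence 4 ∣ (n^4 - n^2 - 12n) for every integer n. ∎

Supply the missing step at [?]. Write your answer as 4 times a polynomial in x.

The residues treated are {3, 2, 0}, so the missing case is n ≡ 1 (mod 4); write n = 4x+1.
Then (4x+1)^4 - (4x+1)^2 - 12(4x+1) = 256x^4 + 256x^3 + 80x^2 - 40x - 12 = 4(64x^4 + 64x^3 + 20x^2 - 10x - 3).

4(64x^4 + 64x^3 + 20x^2 - 10x - 3)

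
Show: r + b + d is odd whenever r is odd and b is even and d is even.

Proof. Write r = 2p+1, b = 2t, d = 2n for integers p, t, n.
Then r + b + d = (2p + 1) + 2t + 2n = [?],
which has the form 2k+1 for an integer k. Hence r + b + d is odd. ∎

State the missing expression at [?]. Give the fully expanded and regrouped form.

(2p + 1) + 2t + 2n = 2n + 2p + 2t + 1
= 2(n + p + t) + 1.
Since n + p + t is an integer, the sum is of the form 2k+1 for an integer k.

2(n + p + t) + 1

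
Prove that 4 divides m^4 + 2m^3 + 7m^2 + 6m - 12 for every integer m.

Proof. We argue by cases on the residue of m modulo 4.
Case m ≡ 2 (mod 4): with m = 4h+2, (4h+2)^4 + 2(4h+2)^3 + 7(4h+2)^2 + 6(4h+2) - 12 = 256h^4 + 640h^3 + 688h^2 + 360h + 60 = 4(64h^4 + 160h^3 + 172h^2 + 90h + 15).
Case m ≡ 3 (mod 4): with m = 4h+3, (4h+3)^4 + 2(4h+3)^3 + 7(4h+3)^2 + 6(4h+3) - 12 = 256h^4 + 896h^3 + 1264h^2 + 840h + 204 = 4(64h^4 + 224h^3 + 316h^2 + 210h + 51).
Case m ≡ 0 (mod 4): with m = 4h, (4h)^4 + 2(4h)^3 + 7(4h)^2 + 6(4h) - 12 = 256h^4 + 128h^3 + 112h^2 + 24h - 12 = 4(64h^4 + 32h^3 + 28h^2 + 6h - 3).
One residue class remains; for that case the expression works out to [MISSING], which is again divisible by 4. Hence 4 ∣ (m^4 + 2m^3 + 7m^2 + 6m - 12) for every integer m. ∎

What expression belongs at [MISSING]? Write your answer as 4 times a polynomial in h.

Only m ≡ 1 (mod 4) is unaccounted for. Put m = 4h+1:
(4h+1)^4 + 2(4h+1)^3 + 7(4h+1)^2 + 6(4h+1) - 12 expands to 256h^4 + 384h^3 + 304h^2 + 120h + 4,
and factoring out 4 leaves 4(64h^4 + 96h^3 + 76h^2 + 30h + 1).

4(64h^4 + 96h^3 + 76h^2 + 30h + 1)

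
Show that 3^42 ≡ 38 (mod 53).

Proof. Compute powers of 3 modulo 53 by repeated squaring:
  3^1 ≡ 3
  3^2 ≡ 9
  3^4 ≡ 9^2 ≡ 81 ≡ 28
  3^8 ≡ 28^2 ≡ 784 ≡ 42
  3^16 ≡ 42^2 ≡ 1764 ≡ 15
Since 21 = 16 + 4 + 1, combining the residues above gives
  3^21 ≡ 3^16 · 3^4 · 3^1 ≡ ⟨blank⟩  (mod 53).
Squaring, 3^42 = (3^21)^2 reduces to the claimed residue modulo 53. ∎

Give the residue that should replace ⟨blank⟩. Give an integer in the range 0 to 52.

41

3^16 · 3^4 · 3^1 ≡ 15 · 28 · 3 = 1260.
1260 mod 53 = 41, so 3^21 ≡ 41 (mod 53).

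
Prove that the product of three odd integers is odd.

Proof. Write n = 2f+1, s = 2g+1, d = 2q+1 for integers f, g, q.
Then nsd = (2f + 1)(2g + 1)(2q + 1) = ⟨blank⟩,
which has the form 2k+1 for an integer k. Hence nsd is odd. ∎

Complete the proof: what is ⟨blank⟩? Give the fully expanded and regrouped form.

Expanding: (2f + 1)(2g + 1)(2q + 1) = 8fgq + 4fg + 4fq + 2f + 4gq + 2g + 2q + 1.
Every term except the constant is even, so this is 2(4fgq + 2fg + 2fq + f + 2gq + g + q) + 1,
and 4fgq + 2fg + 2fq + f + 2gq + g + q ∈ ℤ gives the required form.

2(4fgq + 2fg + 2fq + f + 2gq + g + q) + 1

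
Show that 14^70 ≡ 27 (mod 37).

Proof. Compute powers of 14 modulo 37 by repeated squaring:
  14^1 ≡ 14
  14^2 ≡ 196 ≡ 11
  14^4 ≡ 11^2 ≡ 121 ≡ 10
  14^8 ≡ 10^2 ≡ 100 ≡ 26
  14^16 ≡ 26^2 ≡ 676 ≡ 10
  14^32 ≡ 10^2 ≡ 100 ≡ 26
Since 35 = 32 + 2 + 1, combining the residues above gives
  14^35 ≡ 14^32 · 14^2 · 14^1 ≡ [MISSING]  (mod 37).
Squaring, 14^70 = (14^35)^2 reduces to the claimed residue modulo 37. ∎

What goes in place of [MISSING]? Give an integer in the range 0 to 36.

8

14^32 · 14^2 · 14^1 ≡ 26 · 11 · 14 = 4004.
4004 mod 37 = 8, so 14^35 ≡ 8 (mod 37).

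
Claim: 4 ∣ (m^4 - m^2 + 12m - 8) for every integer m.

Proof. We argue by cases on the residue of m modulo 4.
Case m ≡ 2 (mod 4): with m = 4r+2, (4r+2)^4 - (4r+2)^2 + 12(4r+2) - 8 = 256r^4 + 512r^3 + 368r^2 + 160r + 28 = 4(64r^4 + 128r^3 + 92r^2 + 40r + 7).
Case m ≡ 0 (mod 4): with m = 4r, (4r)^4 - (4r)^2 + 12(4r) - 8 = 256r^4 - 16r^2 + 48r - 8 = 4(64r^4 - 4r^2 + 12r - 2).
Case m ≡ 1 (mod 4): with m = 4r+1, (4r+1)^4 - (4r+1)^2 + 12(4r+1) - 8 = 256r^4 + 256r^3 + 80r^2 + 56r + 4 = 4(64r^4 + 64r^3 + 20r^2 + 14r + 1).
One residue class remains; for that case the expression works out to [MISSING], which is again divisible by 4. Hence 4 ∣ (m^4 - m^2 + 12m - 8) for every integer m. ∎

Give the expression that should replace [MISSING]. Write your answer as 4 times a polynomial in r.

The residues treated are {2, 0, 1}, so the missing case is m ≡ 3 (mod 4); write m = 4r+3.
Then (4r+3)^4 - (4r+3)^2 + 12(4r+3) - 8 = 256r^4 + 768r^3 + 848r^2 + 456r + 100 = 4(64r^4 + 192r^3 + 212r^2 + 114r + 25).

4(64r^4 + 192r^3 + 212r^2 + 114r + 25)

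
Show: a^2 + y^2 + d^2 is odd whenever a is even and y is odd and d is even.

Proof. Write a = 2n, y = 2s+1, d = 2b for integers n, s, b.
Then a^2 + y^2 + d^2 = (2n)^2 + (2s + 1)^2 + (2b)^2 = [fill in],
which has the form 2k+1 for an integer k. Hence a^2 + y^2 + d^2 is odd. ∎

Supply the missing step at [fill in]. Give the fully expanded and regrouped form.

(2n)^2 + (2s + 1)^2 + (2b)^2 = 4b^2 + 4n^2 + 4s^2 + 4s + 1
= 2(2b^2 + 2n^2 + 2s^2 + 2s) + 1.
Since 2b^2 + 2n^2 + 2s^2 + 2s is an integer, the sum of squares is of the form 2k+1 for an integer k.

2(2b^2 + 2n^2 + 2s^2 + 2s) + 1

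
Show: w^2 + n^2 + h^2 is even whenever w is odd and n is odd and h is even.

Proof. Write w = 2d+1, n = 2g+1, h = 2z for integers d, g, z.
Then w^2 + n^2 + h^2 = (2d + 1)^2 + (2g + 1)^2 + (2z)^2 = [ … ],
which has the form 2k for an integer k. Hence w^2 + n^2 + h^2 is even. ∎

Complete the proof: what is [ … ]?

(2d + 1)^2 + (2g + 1)^2 + (2z)^2 = 4d^2 + 4d + 4g^2 + 4g + 4z^2 + 2
= 2(2d^2 + 2d + 2g^2 + 2g + 2z^2 + 1).
Since 2d^2 + 2d + 2g^2 + 2g + 2z^2 + 1 is an integer, the sum of squares is of the form 2k for an integer k.

2(2d^2 + 2d + 2g^2 + 2g + 2z^2 + 1)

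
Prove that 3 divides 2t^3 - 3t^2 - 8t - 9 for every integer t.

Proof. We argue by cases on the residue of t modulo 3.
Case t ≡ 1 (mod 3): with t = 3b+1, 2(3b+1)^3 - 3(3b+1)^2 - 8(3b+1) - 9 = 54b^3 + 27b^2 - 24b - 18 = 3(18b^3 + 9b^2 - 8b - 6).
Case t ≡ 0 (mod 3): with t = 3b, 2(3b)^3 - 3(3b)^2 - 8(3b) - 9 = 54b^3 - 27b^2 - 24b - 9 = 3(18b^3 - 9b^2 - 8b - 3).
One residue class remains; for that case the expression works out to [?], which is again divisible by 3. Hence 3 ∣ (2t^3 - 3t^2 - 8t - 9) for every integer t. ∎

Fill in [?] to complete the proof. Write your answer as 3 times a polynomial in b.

3(18b^3 + 27b^2 + 4b - 7)

Only t ≡ 2 (mod 3) is unaccounted for. Put t = 3b+2:
2(3b+2)^3 - 3(3b+2)^2 - 8(3b+2) - 9 expands to 54b^3 + 81b^2 + 12b - 21,
and factoring out 3 leaves 3(18b^3 + 27b^2 + 4b - 7).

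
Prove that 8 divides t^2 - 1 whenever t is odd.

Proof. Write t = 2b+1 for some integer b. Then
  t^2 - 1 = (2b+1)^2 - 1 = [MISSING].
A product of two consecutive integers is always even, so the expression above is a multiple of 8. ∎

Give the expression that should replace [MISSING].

(2b+1)^2 - 1 = 4b^2 + 4b + 1 - 1 = 4b^2 + 4b = 4b(b+1).
Since b and b+1 are consecutive, b(b+1) is even, and 4·(even) is a multiple of 8.

4b(b + 1)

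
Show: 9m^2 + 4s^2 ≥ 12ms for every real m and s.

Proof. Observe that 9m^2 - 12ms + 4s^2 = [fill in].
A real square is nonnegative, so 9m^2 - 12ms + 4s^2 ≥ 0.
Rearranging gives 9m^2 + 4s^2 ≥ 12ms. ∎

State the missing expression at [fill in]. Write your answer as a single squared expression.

(3m - 2s)^2

The leading and trailing coefficients are 3^2 and 2^2, and 12 = 2·3·2, so the trinomial is (3m - 2s)^2.
Hence 9m^2 - 12ms + 4s^2 ≥ 0.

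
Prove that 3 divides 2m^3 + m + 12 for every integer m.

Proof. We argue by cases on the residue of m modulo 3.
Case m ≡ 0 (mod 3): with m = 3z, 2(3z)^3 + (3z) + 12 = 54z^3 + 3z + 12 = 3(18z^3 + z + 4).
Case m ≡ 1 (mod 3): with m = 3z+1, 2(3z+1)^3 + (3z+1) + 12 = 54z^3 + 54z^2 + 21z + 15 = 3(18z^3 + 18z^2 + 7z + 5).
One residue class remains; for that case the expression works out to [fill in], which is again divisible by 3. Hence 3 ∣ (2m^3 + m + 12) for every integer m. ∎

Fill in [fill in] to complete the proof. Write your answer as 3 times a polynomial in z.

3(18z^3 + 36z^2 + 25z + 10)

The residues treated are {0, 1}, so the missing case is m ≡ 2 (mod 3); write m = 3z+2.
Then 2(3z+2)^3 + (3z+2) + 12 = 54z^3 + 108z^2 + 75z + 30 = 3(18z^3 + 36z^2 + 25z + 10).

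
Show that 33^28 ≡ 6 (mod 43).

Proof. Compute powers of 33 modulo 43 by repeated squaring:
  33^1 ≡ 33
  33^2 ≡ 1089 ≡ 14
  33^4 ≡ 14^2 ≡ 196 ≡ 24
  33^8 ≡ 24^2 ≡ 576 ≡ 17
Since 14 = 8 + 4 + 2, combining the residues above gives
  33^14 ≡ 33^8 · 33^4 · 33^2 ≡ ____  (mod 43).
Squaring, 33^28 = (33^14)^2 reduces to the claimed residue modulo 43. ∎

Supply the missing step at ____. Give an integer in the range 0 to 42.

36

33^8 · 33^4 · 33^2 ≡ 17 · 24 · 14 = 5712.
5712 mod 43 = 36, so 33^14 ≡ 36 (mod 43).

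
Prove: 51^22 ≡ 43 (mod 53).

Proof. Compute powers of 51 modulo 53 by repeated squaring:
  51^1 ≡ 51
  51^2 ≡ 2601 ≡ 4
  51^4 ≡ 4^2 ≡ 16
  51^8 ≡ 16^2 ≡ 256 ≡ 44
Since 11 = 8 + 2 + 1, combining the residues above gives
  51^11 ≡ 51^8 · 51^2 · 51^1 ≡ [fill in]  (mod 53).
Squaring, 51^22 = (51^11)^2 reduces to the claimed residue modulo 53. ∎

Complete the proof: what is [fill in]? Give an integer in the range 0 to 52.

19

51^8 · 51^2 · 51^1 ≡ 44 · 4 · 51 = 8976.
8976 mod 53 = 19, so 51^11 ≡ 19 (mod 53).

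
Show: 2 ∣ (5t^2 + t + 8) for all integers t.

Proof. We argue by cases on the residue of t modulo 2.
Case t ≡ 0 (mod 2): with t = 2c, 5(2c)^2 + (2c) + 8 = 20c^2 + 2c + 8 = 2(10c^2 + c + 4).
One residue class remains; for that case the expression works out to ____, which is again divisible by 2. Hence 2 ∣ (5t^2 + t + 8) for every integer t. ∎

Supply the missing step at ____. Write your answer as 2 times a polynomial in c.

2(10c^2 + 11c + 7)

The residues treated are {0}, so the missing case is t ≡ 1 (mod 2); write t = 2c+1.
Then 5(2c+1)^2 + (2c+1) + 8 = 20c^2 + 22c + 14 = 2(10c^2 + 11c + 7).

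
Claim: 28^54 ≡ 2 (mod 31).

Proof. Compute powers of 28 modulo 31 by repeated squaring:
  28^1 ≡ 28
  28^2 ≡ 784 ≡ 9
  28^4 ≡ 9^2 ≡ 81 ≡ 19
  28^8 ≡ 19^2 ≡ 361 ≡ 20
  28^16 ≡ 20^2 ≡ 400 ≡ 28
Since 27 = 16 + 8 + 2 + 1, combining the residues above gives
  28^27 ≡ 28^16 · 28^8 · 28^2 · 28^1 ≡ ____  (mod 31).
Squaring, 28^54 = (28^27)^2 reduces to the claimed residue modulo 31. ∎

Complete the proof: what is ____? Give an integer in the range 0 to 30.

8

28^16 · 28^8 · 28^2 · 28^1 ≡ 28 · 20 · 9 · 28 = 141120.
141120 mod 31 = 8, so 28^27 ≡ 8 (mod 31).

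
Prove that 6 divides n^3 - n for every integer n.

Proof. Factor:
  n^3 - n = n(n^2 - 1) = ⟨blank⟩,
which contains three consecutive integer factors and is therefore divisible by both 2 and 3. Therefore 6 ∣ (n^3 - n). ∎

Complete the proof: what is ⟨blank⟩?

n(n^2 - 1) = n(n - 1)(n + 1) = (n - 1)n(n + 1).
These three factors are consecutive integers, so their product is divisible by 6.

(n - 1)n(n + 1)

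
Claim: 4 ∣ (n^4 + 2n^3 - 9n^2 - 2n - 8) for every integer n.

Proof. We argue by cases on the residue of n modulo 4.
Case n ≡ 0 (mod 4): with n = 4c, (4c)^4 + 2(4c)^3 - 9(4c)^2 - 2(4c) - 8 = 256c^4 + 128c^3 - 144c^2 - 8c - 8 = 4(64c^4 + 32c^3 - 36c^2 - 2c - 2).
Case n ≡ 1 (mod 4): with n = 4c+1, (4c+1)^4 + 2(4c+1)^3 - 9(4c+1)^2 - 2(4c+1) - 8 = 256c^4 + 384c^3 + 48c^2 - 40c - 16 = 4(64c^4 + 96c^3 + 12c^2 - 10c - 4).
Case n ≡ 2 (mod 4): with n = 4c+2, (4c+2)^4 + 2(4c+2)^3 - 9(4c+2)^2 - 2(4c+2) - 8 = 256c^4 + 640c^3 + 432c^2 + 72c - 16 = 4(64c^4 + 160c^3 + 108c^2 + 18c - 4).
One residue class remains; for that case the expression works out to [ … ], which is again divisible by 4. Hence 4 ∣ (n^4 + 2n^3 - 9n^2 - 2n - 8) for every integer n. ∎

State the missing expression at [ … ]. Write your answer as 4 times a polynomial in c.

The residues treated are {0, 1, 2}, so the missing case is n ≡ 3 (mod 4); write n = 4c+3.
Then (4c+3)^4 + 2(4c+3)^3 - 9(4c+3)^2 - 2(4c+3) - 8 = 256c^4 + 896c^3 + 1008c^2 + 424c + 40 = 4(64c^4 + 224c^3 + 252c^2 + 106c + 10).

4(64c^4 + 224c^3 + 252c^2 + 106c + 10)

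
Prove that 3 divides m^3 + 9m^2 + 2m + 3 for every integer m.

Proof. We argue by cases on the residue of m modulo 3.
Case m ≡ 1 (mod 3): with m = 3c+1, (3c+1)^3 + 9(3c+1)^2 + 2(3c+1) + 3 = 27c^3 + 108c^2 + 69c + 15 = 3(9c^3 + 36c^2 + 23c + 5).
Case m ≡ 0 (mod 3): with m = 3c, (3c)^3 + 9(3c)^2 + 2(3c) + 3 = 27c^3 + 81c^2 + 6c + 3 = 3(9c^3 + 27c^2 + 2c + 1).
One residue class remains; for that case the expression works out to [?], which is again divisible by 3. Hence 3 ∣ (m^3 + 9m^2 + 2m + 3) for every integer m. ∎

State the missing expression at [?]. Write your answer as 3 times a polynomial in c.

The residues treated are {1, 0}, so the missing case is m ≡ 2 (mod 3); write m = 3c+2.
Then (3c+2)^3 + 9(3c+2)^2 + 2(3c+2) + 3 = 27c^3 + 135c^2 + 150c + 51 = 3(9c^3 + 45c^2 + 50c + 17).

3(9c^3 + 45c^2 + 50c + 17)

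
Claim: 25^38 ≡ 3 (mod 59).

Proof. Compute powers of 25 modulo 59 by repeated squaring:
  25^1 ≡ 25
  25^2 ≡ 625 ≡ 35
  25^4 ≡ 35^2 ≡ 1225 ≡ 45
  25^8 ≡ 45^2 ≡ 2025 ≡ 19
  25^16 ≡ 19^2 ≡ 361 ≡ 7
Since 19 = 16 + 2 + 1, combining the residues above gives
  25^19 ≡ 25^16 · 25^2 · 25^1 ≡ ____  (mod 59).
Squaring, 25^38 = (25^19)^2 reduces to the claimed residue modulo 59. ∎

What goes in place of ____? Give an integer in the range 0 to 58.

25^16 · 25^2 · 25^1 ≡ 7 · 35 · 25 = 6125.
6125 mod 59 = 48, so 25^19 ≡ 48 (mod 59).

48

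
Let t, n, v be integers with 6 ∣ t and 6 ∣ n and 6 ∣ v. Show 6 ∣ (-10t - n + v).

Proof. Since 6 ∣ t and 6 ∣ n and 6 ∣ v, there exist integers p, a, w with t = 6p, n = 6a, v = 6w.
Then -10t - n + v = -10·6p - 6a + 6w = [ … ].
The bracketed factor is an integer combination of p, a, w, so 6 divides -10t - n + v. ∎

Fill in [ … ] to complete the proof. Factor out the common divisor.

6(-a - 10p + w)

Pull the common 6 out of every term: -10·6p - 6a + 6w = 6(-a - 10p + w).
-a - 10p + w is an integer, which exhibits the divisibility.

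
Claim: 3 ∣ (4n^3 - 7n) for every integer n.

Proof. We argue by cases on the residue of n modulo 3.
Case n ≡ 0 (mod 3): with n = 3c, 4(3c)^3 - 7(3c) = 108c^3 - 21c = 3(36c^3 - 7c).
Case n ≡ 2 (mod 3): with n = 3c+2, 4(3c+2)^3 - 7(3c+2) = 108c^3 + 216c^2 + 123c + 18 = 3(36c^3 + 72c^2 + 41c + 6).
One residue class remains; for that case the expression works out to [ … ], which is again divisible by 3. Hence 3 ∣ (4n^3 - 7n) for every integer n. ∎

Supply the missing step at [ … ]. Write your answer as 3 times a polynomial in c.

3(36c^3 + 36c^2 + 5c - 1)

Only n ≡ 1 (mod 3) is unaccounted for. Put n = 3c+1:
4(3c+1)^3 - 7(3c+1) expands to 108c^3 + 108c^2 + 15c - 3,
and factoring out 3 leaves 3(36c^3 + 36c^2 + 5c - 1).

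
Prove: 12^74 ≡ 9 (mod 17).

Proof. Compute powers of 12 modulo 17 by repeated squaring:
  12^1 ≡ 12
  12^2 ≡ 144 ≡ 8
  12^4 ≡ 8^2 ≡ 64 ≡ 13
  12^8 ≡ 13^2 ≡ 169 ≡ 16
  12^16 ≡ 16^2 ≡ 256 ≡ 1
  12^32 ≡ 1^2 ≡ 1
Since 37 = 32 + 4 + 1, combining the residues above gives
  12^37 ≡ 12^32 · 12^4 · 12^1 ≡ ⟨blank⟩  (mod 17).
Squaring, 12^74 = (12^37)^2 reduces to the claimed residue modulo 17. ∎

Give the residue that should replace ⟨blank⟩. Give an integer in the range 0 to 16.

3

12^32 · 12^4 · 12^1 ≡ 1 · 13 · 12 = 156.
156 mod 17 = 3, so 12^37 ≡ 3 (mod 17).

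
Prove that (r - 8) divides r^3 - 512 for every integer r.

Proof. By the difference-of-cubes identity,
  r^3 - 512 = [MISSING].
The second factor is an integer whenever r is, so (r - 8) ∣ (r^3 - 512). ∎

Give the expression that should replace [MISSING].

(r - 8)(r^2 + 8r + 64)

Polynomial division of r^3 - 512 by r - 8 leaves remainder 0 and quotient r^2 + 8r + 64.
Hence r^3 - 512 = (r - 8)(r^2 + 8r + 64).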